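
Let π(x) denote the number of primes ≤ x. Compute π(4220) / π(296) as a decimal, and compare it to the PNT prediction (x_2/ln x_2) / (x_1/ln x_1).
π(4220)/π(296) = 578/62 ≈ 9.3226;  PNT prediction ≈ 9.7185.

π(296) = 62 and π(4220) = 578, so π(4220)/π(296) ≈ 9.3226. The PNT-predicted ratio is (4220/ln(4220)) / (296/ln(296)) ≈ 9.7185. The two agree to within a few percent, as expected.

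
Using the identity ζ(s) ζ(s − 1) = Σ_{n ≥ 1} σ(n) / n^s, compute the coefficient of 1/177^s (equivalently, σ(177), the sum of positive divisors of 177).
σ(177) = 240

In the product (Σ m^0/m^s)(Σ k / k^s) = Σ (Σ_{d | n} d) / n^s, the coefficient of 1/n^s is σ(n) = Σ_{d | n} d. For n = 177, divisors are [1, 3, 59, 177]; summing: σ(177) = 240.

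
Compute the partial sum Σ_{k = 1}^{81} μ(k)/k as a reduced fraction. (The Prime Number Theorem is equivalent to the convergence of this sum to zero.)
Σ μ(k)/k = -5419230422019661121772083237/214509651156044860526605636942

Values of μ(k) for 1 ≤ k ≤ 81: μ(1) = 1, μ(2) = -1, μ(3) = -1, μ(5) = -1, μ(6) = 1, μ(7) = -1, μ(10) = 1, μ(11) = -1, μ(13) = -1, μ(14) = 1, μ(15) = 1, μ(17) = -1, μ(19) = -1, μ(21) = 1, μ(22) = 1, μ(23) = -1, μ(26) = 1, μ(29) = -1, μ(30) = -1, μ(31) = -1, μ(33) = 1, μ(34) = 1, μ(35) = 1, μ(37) = -1, μ(38) = 1, μ(39) = 1, μ(41) = -1, μ(42) = -1, μ(43) = -1, μ(46) = 1, μ(47) = -1, μ(51) = 1, μ(53) = -1, μ(55) = 1, μ(57) = 1, μ(58) = 1, μ(59) = -1, μ(61) = -1, μ(62) = 1, μ(65) = 1, μ(66) = -1, μ(67) = -1, μ(69) = 1, μ(70) = -1, μ(71) = -1, μ(73) = -1, μ(74) = 1, μ(77) = 1, μ(78) = -1, μ(79) = -1, with μ = 0 on non-squarefree integers. Summing μ(k)/k for k where μ(k) ≠ 0 gives -5419230422019661121772083237/214509651156044860526605636942 ≈ -0.0253. (PNT ⟺ this sum → 0 as n → ∞.)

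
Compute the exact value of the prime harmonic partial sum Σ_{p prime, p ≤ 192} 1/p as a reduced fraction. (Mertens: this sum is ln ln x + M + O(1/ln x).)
Σ 1/p = 1993491118321872720749042237885450777194444627325999952379378899379116158063/1030893141925860008499560888835674370998623848299590975192766715520279329390

π(192) = 43, so the primes ≤ 192 are [2, 3, 5, 7, 11, 13, 17, 19, 23, 29, 31, 37, 41, 43, 47, 53, 59, 61, 67, 71, 73, 79, 83, 89, 97, 101, 103, 107, 109, 113, 127, 131, 137, 139, 149, 151, 157, 163, 167, 173, 179, 181, 191]. Summing 1/p over these primes: 1993491118321872720749042237885450777194444627325999952379378899379116158063/1030893141925860008499560888835674370998623848299590975192766715520279329390 ≈ 1.9338. Mertens estimate ln ln(192) + 0.2615 ≈ 1.9212.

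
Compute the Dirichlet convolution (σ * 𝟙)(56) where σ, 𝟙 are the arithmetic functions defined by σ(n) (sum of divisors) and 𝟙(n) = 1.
(σ * 𝟙)(56) = 234

Divisors of 56: [1, 2, 4, 7, 8, 14, 28, 56]. For each d | 56:
  d = 1: σ(1) · 𝟙(56/1) = 1 · 1 = 1
  d = 2: σ(2) · 𝟙(56/2) = 3 · 1 = 3
  d = 4: σ(4) · 𝟙(56/4) = 7 · 1 = 7
  d = 7: σ(7) · 𝟙(56/7) = 8 · 1 = 8
  d = 8: σ(8) · 𝟙(56/8) = 15 · 1 = 15
  d = 14: σ(14) · 𝟙(56/14) = 24 · 1 = 24
  d = 28: σ(28) · 𝟙(56/28) = 56 · 1 = 56
  d = 56: σ(56) · 𝟙(56/56) = 120 · 1 = 120
Summing: (σ * 𝟙)(56) = 1 + 3 + 7 + 8 + 15 + 24 + 56 + 120 = 234.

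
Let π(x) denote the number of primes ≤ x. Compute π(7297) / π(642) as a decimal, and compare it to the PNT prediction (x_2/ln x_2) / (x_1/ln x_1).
π(7297)/π(642) = 930/116 ≈ 8.0172;  PNT prediction ≈ 8.2603.

π(642) = 116 and π(7297) = 930, so π(7297)/π(642) ≈ 8.0172. The PNT-predicted ratio is (7297/ln(7297)) / (642/ln(642)) ≈ 8.2603. The two agree to within a few percent, as expected.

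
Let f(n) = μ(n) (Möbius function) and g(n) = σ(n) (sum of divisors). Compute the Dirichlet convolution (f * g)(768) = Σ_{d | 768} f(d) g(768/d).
(μ * σ)(768) = 768

Divisors of 768: [1, 2, 3, 4, 6, 8, 12, 16, 24, 32, 48, 64, 96, 128, 192, 256, 384, 768]. For each d | 768:
  d = 1: μ(1) · σ(768/1) = 1 · 2044 = 2044
  d = 2: μ(2) · σ(768/2) = -1 · 1020 = -1020
  d = 3: μ(3) · σ(768/3) = -1 · 511 = -511
  d = 4: μ(4) · σ(768/4) = 0 · 508 = 0
  d = 6: μ(6) · σ(768/6) = 1 · 255 = 255
  d = 8: μ(8) · σ(768/8) = 0 · 252 = 0
  d = 12: μ(12) · σ(768/12) = 0 · 127 = 0
  d = 16: μ(16) · σ(768/16) = 0 · 124 = 0
  d = 24: μ(24) · σ(768/24) = 0 · 63 = 0
  d = 32: μ(32) · σ(768/32) = 0 · 60 = 0
  d = 48: μ(48) · σ(768/48) = 0 · 31 = 0
  d = 64: μ(64) · σ(768/64) = 0 · 28 = 0
  d = 96: μ(96) · σ(768/96) = 0 · 15 = 0
  d = 128: μ(128) · σ(768/128) = 0 · 12 = 0
  d = 192: μ(192) · σ(768/192) = 0 · 7 = 0
  d = 256: μ(256) · σ(768/256) = 0 · 4 = 0
  d = 384: μ(384) · σ(768/384) = 0 · 3 = 0
  d = 768: μ(768) · σ(768/768) = 0 · 1 = 0
Summing: (μ * σ)(768) = 2044 + -1020 + -511 + 0 + 255 + 0 + 0 + 0 + 0 + 0 + 0 + 0 + 0 + 0 + 0 + 0 + 0 + 0 = 768.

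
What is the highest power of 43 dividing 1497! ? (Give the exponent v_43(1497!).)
v_43(1497!) = 34

Legendre's formula: v_p(n!) = Σ_{k ≥ 1} ⌊n / p^k⌋. For p = 43, n = 1497, the terms are:
  ⌊1497/43^1⌋ = ⌊1497/43⌋ = 34
(the next term ⌊1497/43^2⌋ = 0, terminating the sum). Summing: v_43(1497!) = 34 = 34.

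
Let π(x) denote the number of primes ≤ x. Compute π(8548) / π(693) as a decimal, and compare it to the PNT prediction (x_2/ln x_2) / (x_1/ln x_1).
π(8548)/π(693) = 1066/125 ≈ 8.5280;  PNT prediction ≈ 8.9118.

π(693) = 125 and π(8548) = 1066, so π(8548)/π(693) ≈ 8.5280. The PNT-predicted ratio is (8548/ln(8548)) / (693/ln(693)) ≈ 8.9118. The two agree to within a few percent, as expected.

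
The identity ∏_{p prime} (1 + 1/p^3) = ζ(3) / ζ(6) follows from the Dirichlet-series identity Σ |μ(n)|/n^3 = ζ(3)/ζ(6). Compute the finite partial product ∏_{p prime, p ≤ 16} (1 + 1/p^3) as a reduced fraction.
∏ = 431631936/365525875

The primes p ≤ 16 are [2, 3, 5, 7, 11, 13]. For each, (1 + 1/p^3) = (p^3 + 1)/p^3. Multiplying these fractions over p ∈ [2, 3, 5, 7, 11, 13] gives 431631936/365525875. (In the limit P → ∞ this tends to ζ(3)/ζ(6).)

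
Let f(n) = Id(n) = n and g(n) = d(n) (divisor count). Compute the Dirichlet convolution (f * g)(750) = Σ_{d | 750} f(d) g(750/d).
(Id * d)(750) = 3880

Divisors of 750: [1, 2, 3, 5, 6, 10, 15, 25, 30, 50, 75, 125, 150, 250, 375, 750]. For each d | 750:
  d = 1: Id(1) · d(750/1) = 1 · 16 = 16
  d = 2: Id(2) · d(750/2) = 2 · 8 = 16
  d = 3: Id(3) · d(750/3) = 3 · 8 = 24
  d = 5: Id(5) · d(750/5) = 5 · 12 = 60
  d = 6: Id(6) · d(750/6) = 6 · 4 = 24
  d = 10: Id(10) · d(750/10) = 10 · 6 = 60
  d = 15: Id(15) · d(750/15) = 15 · 6 = 90
  d = 25: Id(25) · d(750/25) = 25 · 8 = 200
  d = 30: Id(30) · d(750/30) = 30 · 3 = 90
  d = 50: Id(50) · d(750/50) = 50 · 4 = 200
  d = 75: Id(75) · d(750/75) = 75 · 4 = 300
  d = 125: Id(125) · d(750/125) = 125 · 4 = 500
  d = 150: Id(150) · d(750/150) = 150 · 2 = 300
  d = 250: Id(250) · d(750/250) = 250 · 2 = 500
  d = 375: Id(375) · d(750/375) = 375 · 2 = 750
  d = 750: Id(750) · d(750/750) = 750 · 1 = 750
Summing: (Id * d)(750) = 16 + 16 + 24 + 60 + 24 + 60 + 90 + 200 + 90 + 200 + 300 + 500 + 300 + 500 + 750 + 750 = 3880.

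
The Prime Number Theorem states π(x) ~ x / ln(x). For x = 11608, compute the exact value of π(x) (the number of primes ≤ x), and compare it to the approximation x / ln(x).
π(11608) = 1396;  x/ln(x) ≈ 1240.24;  relative error ≈ 11.16%.

Directly count primes up to 11608: π(11608) = 1396. The PNT approximation gives 11608/ln(11608) ≈ 11608/9.35945 ≈ 1240.24. Relative error (π(x) − x/ln(x)) / π(x) ≈ 11.16%; the approximation is known to undercount slightly (Li(x) is a better estimate).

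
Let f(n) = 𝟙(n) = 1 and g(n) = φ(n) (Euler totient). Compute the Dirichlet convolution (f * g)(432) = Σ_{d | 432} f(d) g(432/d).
(𝟙 * φ)(432) = 432

Divisors of 432: [1, 2, 3, 4, 6, 8, 9, 12, 16, 18, 24, 27, 36, 48, 54, 72, 108, 144, 216, 432]. For each d | 432:
  d = 1: 𝟙(1) · φ(432/1) = 1 · 144 = 144
  d = 2: 𝟙(2) · φ(432/2) = 1 · 72 = 72
  d = 3: 𝟙(3) · φ(432/3) = 1 · 48 = 48
  d = 4: 𝟙(4) · φ(432/4) = 1 · 36 = 36
  d = 6: 𝟙(6) · φ(432/6) = 1 · 24 = 24
  d = 8: 𝟙(8) · φ(432/8) = 1 · 18 = 18
  d = 9: 𝟙(9) · φ(432/9) = 1 · 16 = 16
  d = 12: 𝟙(12) · φ(432/12) = 1 · 12 = 12
  d = 16: 𝟙(16) · φ(432/16) = 1 · 18 = 18
  d = 18: 𝟙(18) · φ(432/18) = 1 · 8 = 8
  d = 24: 𝟙(24) · φ(432/24) = 1 · 6 = 6
  d = 27: 𝟙(27) · φ(432/27) = 1 · 8 = 8
  d = 36: 𝟙(36) · φ(432/36) = 1 · 4 = 4
  d = 48: 𝟙(48) · φ(432/48) = 1 · 6 = 6
  d = 54: 𝟙(54) · φ(432/54) = 1 · 4 = 4
  d = 72: 𝟙(72) · φ(432/72) = 1 · 2 = 2
  d = 108: 𝟙(108) · φ(432/108) = 1 · 2 = 2
  d = 144: 𝟙(144) · φ(432/144) = 1 · 2 = 2
  d = 216: 𝟙(216) · φ(432/216) = 1 · 1 = 1
  d = 432: 𝟙(432) · φ(432/432) = 1 · 1 = 1
Summing: (𝟙 * φ)(432) = 144 + 72 + 48 + 36 + 24 + 18 + 16 + 12 + 18 + 8 + 6 + 8 + 4 + 6 + 4 + 2 + 2 + 2 + 1 + 1 = 432.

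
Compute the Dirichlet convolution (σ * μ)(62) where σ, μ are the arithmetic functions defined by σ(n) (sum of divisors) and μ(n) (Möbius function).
(σ * μ)(62) = 62

Divisors of 62: [1, 2, 31, 62]. For each d | 62:
  d = 1: σ(1) · μ(62/1) = 1 · 1 = 1
  d = 2: σ(2) · μ(62/2) = 3 · -1 = -3
  d = 31: σ(31) · μ(62/31) = 32 · -1 = -32
  d = 62: σ(62) · μ(62/62) = 96 · 1 = 96
Summing: (σ * μ)(62) = 1 + -3 + -32 + 96 = 62.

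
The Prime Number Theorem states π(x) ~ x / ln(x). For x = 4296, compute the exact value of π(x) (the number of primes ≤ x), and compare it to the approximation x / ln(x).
π(4296) = 589;  x/ln(x) ≈ 513.54;  relative error ≈ 12.81%.

Directly count primes up to 4296: π(4296) = 589. The PNT approximation gives 4296/ln(4296) ≈ 4296/8.36544 ≈ 513.54. Relative error (π(x) − x/ln(x)) / π(x) ≈ 12.81%; the approximation is known to undercount slightly (Li(x) is a better estimate).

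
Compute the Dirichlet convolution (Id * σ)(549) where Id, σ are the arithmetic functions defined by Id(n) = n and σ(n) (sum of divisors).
(Id * σ)(549) = 4182

Divisors of 549: [1, 3, 9, 61, 183, 549]. For each d | 549:
  d = 1: Id(1) · σ(549/1) = 1 · 806 = 806
  d = 3: Id(3) · σ(549/3) = 3 · 248 = 744
  d = 9: Id(9) · σ(549/9) = 9 · 62 = 558
  d = 61: Id(61) · σ(549/61) = 61 · 13 = 793
  d = 183: Id(183) · σ(549/183) = 183 · 4 = 732
  d = 549: Id(549) · σ(549/549) = 549 · 1 = 549
Summing: (Id * σ)(549) = 806 + 744 + 558 + 793 + 732 + 549 = 4182.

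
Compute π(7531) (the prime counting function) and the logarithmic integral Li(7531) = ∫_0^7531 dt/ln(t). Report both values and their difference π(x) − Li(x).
π(7531) = 954;  Li(7531) ≈ 974.06;  π(x) − Li(x) ≈ -20.06.

Direct count of primes ≤ 7531 gives π(7531) = 954. Numerical evaluation of the logarithmic integral gives Li(7531) ≈ 974.06. The difference π(x) − Li(x) ≈ -20.06 is typically negative for small/moderate x (Li(x) overestimates), though Littlewood's theorem shows this sign changes infinitely often.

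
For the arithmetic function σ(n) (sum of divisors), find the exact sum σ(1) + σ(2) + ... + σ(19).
Σ_{n ≤ 19} σ(n) = 297

Compute σ(n) for each 1 ≤ n ≤ 19: σ(1) = 1, σ(2) = 3, σ(3) = 4, σ(4) = 7, σ(5) = 6, σ(6) = 12, σ(7) = 8, σ(8) = 15, σ(9) = 13, σ(10) = 18, σ(11) = 12, σ(12) = 28, σ(13) = 14, σ(14) = 24, σ(15) = 24, σ(16) = 31, σ(17) = 18, σ(18) = 39, σ(19) = 20. Summing all 19 values: 297. (Average order: Σ_{n ≤ x} σ(n) ~ (π²/12) x². For x = 19, (π²/12)·19² ≈ 296.91.)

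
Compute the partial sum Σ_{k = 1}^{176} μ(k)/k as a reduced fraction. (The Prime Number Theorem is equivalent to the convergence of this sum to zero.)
Σ μ(k)/k = -291895861671370214401988773976597804369856804354890517841750669749/27764983964554203230141949225149376041830084932479143674493613998285

Values of μ(k) for 1 ≤ k ≤ 176: μ(1) = 1, μ(2) = -1, μ(3) = -1, μ(5) = -1, μ(6) = 1, μ(7) = -1, μ(10) = 1, μ(11) = -1, μ(13) = -1, μ(14) = 1, μ(15) = 1, μ(17) = -1, μ(19) = -1, μ(21) = 1, μ(22) = 1, μ(23) = -1, μ(26) = 1, μ(29) = -1, μ(30) = -1, μ(31) = -1, μ(33) = 1, μ(34) = 1, μ(35) = 1, μ(37) = -1, μ(38) = 1, μ(39) = 1, μ(41) = -1, μ(42) = -1, μ(43) = -1, μ(46) = 1, μ(47) = -1, μ(51) = 1, μ(53) = -1, μ(55) = 1, μ(57) = 1, μ(58) = 1, μ(59) = -1, μ(61) = -1, μ(62) = 1, μ(65) = 1, μ(66) = -1, μ(67) = -1, μ(69) = 1, μ(70) = -1, μ(71) = -1, μ(73) = -1, μ(74) = 1, μ(77) = 1, μ(78) = -1, μ(79) = -1, μ(82) = 1, μ(83) = -1, μ(85) = 1, μ(86) = 1, μ(87) = 1, μ(89) = -1, μ(91) = 1, μ(93) = 1, μ(94) = 1, μ(95) = 1, μ(97) = -1, μ(101) = -1, μ(102) = -1, μ(103) = -1, μ(105) = -1, μ(106) = 1, μ(107) = -1, μ(109) = -1, μ(110) = -1, μ(111) = 1, μ(113) = -1, μ(114) = -1, μ(115) = 1, μ(118) = 1, μ(119) = 1, μ(122) = 1, μ(123) = 1, μ(127) = -1, μ(129) = 1, μ(130) = -1, μ(131) = -1, μ(133) = 1, μ(134) = 1, μ(137) = -1, μ(138) = -1, μ(139) = -1, μ(141) = 1, μ(142) = 1, μ(143) = 1, μ(145) = 1, μ(146) = 1, μ(149) = -1, μ(151) = -1, μ(154) = -1, μ(155) = 1, μ(157) = -1, μ(158) = 1, μ(159) = 1, μ(161) = 1, μ(163) = -1, μ(165) = -1, μ(166) = 1, μ(167) = -1, μ(170) = -1, μ(173) = -1, μ(174) = -1, with μ = 0 on non-squarefree integers. Summing μ(k)/k for k where μ(k) ≠ 0 gives -291895861671370214401988773976597804369856804354890517841750669749/27764983964554203230141949225149376041830084932479143674493613998285 ≈ -0.0105. (PNT ⟺ this sum → 0 as n → ∞.)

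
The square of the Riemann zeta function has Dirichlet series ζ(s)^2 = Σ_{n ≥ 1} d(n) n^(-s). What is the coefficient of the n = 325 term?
d(325) = 6

ζ(s)^2 = (Σ 1/m^s)(Σ 1/k^s). The coefficient of 1/n^s in the product is the number of ordered pairs (m, k) with mk = n, which equals d(n). For n = 325, divisors are [1, 5, 13, 25, 65, 325], so d(325) = 6.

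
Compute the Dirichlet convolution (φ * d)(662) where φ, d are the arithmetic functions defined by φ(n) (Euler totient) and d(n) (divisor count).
(φ * d)(662) = 996

Divisors of 662: [1, 2, 331, 662]. For each d | 662:
  d = 1: φ(1) · d(662/1) = 1 · 4 = 4
  d = 2: φ(2) · d(662/2) = 1 · 2 = 2
  d = 331: φ(331) · d(662/331) = 330 · 2 = 660
  d = 662: φ(662) · d(662/662) = 330 · 1 = 330
Summing: (φ * d)(662) = 4 + 2 + 660 + 330 = 996.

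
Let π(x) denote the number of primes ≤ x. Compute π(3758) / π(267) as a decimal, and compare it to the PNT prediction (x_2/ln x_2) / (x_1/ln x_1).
π(3758)/π(267) = 522/56 ≈ 9.3214;  PNT prediction ≈ 9.5534.

π(267) = 56 and π(3758) = 522, so π(3758)/π(267) ≈ 9.3214. The PNT-predicted ratio is (3758/ln(3758)) / (267/ln(267)) ≈ 9.5534. The two agree to within a few percent, as expected.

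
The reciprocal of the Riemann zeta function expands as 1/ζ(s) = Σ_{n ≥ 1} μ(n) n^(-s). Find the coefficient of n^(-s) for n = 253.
μ(253) = 1

Factor n = 253 = 11 · 23. μ(n) = 0 if any exponent ≥ 2 (not squarefree); otherwise μ(n) = (−1)^{ω(n)} where ω(n) is the number of distinct prime factors. Applying: μ(253) = 1.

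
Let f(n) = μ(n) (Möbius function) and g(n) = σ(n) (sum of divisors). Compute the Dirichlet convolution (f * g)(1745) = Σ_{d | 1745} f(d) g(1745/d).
(μ * σ)(1745) = 1745

Divisors of 1745: [1, 5, 349, 1745]. For each d | 1745:
  d = 1: μ(1) · σ(1745/1) = 1 · 2100 = 2100
  d = 5: μ(5) · σ(1745/5) = -1 · 350 = -350
  d = 349: μ(349) · σ(1745/349) = -1 · 6 = -6
  d = 1745: μ(1745) · σ(1745/1745) = 1 · 1 = 1
Summing: (μ * σ)(1745) = 2100 + -350 + -6 + 1 = 1745.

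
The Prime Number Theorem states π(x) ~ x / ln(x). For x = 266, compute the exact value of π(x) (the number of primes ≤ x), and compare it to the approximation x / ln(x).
π(266) = 56;  x/ln(x) ≈ 47.64;  relative error ≈ 14.93%.

Directly count primes up to 266: π(266) = 56. The PNT approximation gives 266/ln(266) ≈ 266/5.58350 ≈ 47.64. Relative error (π(x) − x/ln(x)) / π(x) ≈ 14.93%; the approximation is known to undercount slightly (Li(x) is a better estimate).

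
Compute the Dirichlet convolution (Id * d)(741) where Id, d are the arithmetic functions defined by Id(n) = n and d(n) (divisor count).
(Id * d)(741) = 1575

Divisors of 741: [1, 3, 13, 19, 39, 57, 247, 741]. For each d | 741:
  d = 1: Id(1) · d(741/1) = 1 · 8 = 8
  d = 3: Id(3) · d(741/3) = 3 · 4 = 12
  d = 13: Id(13) · d(741/13) = 13 · 4 = 52
  d = 19: Id(19) · d(741/19) = 19 · 4 = 76
  d = 39: Id(39) · d(741/39) = 39 · 2 = 78
  d = 57: Id(57) · d(741/57) = 57 · 2 = 114
  d = 247: Id(247) · d(741/247) = 247 · 2 = 494
  d = 741: Id(741) · d(741/741) = 741 · 1 = 741
Summing: (Id * d)(741) = 8 + 12 + 52 + 76 + 78 + 114 + 494 + 741 = 1575.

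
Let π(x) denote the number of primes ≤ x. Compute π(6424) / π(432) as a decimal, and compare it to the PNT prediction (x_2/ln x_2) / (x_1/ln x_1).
π(6424)/π(432) = 835/83 ≈ 10.0602;  PNT prediction ≈ 10.2922.

π(432) = 83 and π(6424) = 835, so π(6424)/π(432) ≈ 10.0602. The PNT-predicted ratio is (6424/ln(6424)) / (432/ln(432)) ≈ 10.2922. The two agree to within a few percent, as expected.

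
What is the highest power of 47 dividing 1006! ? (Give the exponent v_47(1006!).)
v_47(1006!) = 21

Legendre's formula: v_p(n!) = Σ_{k ≥ 1} ⌊n / p^k⌋. For p = 47, n = 1006, the terms are:
  ⌊1006/47^1⌋ = ⌊1006/47⌋ = 21
(the next term ⌊1006/47^2⌋ = 0, terminating the sum). Summing: v_47(1006!) = 21 = 21.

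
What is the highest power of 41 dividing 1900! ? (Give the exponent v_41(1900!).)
v_41(1900!) = 47

Legendre's formula: v_p(n!) = Σ_{k ≥ 1} ⌊n / p^k⌋. For p = 41, n = 1900, the terms are:
  ⌊1900/41^1⌋ = ⌊1900/41⌋ = 46
  ⌊1900/41^2⌋ = ⌊1900/1681⌋ = 1
(the next term ⌊1900/41^3⌋ = 0, terminating the sum). Summing: v_41(1900!) = 46 + 1 = 47.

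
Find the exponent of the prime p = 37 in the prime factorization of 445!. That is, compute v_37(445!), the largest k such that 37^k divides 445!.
v_37(445!) = 12

Legendre's formula: v_p(n!) = Σ_{k ≥ 1} ⌊n / p^k⌋. For p = 37, n = 445, the terms are:
  ⌊445/37^1⌋ = ⌊445/37⌋ = 12
(the next term ⌊445/37^2⌋ = 0, terminating the sum). Summing: v_37(445!) = 12 = 12.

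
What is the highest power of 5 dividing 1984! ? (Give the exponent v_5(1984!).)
v_5(1984!) = 493

Legendre's formula: v_p(n!) = Σ_{k ≥ 1} ⌊n / p^k⌋. For p = 5, n = 1984, the terms are:
  ⌊1984/5^1⌋ = ⌊1984/5⌋ = 396
  ⌊1984/5^2⌋ = ⌊1984/25⌋ = 79
  ⌊1984/5^3⌋ = ⌊1984/125⌋ = 15
  ⌊1984/5^4⌋ = ⌊1984/625⌋ = 3
(the next term ⌊1984/5^5⌋ = 0, terminating the sum). Summing: v_5(1984!) = 396 + 79 + 15 + 3 = 493.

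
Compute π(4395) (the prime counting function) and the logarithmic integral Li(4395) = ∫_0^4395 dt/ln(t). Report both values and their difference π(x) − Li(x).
π(4395) = 598;  Li(4395) ≈ 612.72;  π(x) − Li(x) ≈ -14.72.

Direct count of primes ≤ 4395 gives π(4395) = 598. Numerical evaluation of the logarithmic integral gives Li(4395) ≈ 612.72. The difference π(x) − Li(x) ≈ -14.72 is typically negative for small/moderate x (Li(x) overestimates), though Littlewood's theorem shows this sign changes infinitely often.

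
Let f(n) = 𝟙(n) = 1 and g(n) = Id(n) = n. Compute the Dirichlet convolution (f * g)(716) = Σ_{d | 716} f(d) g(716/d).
(𝟙 * Id)(716) = 1260

Divisors of 716: [1, 2, 4, 179, 358, 716]. For each d | 716:
  d = 1: 𝟙(1) · Id(716/1) = 1 · 716 = 716
  d = 2: 𝟙(2) · Id(716/2) = 1 · 358 = 358
  d = 4: 𝟙(4) · Id(716/4) = 1 · 179 = 179
  d = 179: 𝟙(179) · Id(716/179) = 1 · 4 = 4
  d = 358: 𝟙(358) · Id(716/358) = 1 · 2 = 2
  d = 716: 𝟙(716) · Id(716/716) = 1 · 1 = 1
Summing: (𝟙 * Id)(716) = 716 + 358 + 179 + 4 + 2 + 1 = 1260.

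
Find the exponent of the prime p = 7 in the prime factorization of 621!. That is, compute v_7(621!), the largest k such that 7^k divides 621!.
v_7(621!) = 101

Legendre's formula: v_p(n!) = Σ_{k ≥ 1} ⌊n / p^k⌋. For p = 7, n = 621, the terms are:
  ⌊621/7^1⌋ = ⌊621/7⌋ = 88
  ⌊621/7^2⌋ = ⌊621/49⌋ = 12
  ⌊621/7^3⌋ = ⌊621/343⌋ = 1
(the next term ⌊621/7^4⌋ = 0, terminating the sum). Summing: v_7(621!) = 88 + 12 + 1 = 101.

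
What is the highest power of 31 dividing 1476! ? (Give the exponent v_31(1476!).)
v_31(1476!) = 48

Legendre's formula: v_p(n!) = Σ_{k ≥ 1} ⌊n / p^k⌋. For p = 31, n = 1476, the terms are:
  ⌊1476/31^1⌋ = ⌊1476/31⌋ = 47
  ⌊1476/31^2⌋ = ⌊1476/961⌋ = 1
(the next term ⌊1476/31^3⌋ = 0, terminating the sum). Summing: v_31(1476!) = 47 + 1 = 48.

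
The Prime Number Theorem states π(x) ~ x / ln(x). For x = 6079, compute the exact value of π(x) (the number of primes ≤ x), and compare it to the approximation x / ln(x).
π(6079) = 793;  x/ln(x) ≈ 697.73;  relative error ≈ 12.01%.

Directly count primes up to 6079: π(6079) = 793. The PNT approximation gives 6079/ln(6079) ≈ 6079/8.71260 ≈ 697.73. Relative error (π(x) − x/ln(x)) / π(x) ≈ 12.01%; the approximation is known to undercount slightly (Li(x) is a better estimate).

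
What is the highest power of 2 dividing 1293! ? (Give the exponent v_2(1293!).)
v_2(1293!) = 1288

Legendre's formula: v_p(n!) = Σ_{k ≥ 1} ⌊n / p^k⌋. For p = 2, n = 1293, the terms are:
  ⌊1293/2^1⌋ = ⌊1293/2⌋ = 646
  ⌊1293/2^2⌋ = ⌊1293/4⌋ = 323
  ⌊1293/2^3⌋ = ⌊1293/8⌋ = 161
  ⌊1293/2^4⌋ = ⌊1293/16⌋ = 80
  ⌊1293/2^5⌋ = ⌊1293/32⌋ = 40
  ⌊1293/2^6⌋ = ⌊1293/64⌋ = 20
  ⌊1293/2^7⌋ = ⌊1293/128⌋ = 10
  ⌊1293/2^8⌋ = ⌊1293/256⌋ = 5
  ⌊1293/2^9⌋ = ⌊1293/512⌋ = 2
  ⌊1293/2^10⌋ = ⌊1293/1024⌋ = 1
(the next term ⌊1293/2^11⌋ = 0, terminating the sum). Summing: v_2(1293!) = 646 + 323 + 161 + 80 + 40 + 20 + 10 + 5 + 2 + 1 = 1288.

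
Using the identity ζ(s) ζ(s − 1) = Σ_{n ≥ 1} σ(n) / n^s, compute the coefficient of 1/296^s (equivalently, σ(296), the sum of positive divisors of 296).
σ(296) = 570

In the product (Σ m^0/m^s)(Σ k / k^s) = Σ (Σ_{d | n} d) / n^s, the coefficient of 1/n^s is σ(n) = Σ_{d | n} d. For n = 296, divisors are [1, 2, 4, 8, 37, 74, 148, 296]; summing: σ(296) = 570.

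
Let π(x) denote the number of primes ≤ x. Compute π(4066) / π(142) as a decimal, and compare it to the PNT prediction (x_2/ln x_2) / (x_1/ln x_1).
π(4066)/π(142) = 560/34 ≈ 16.4706;  PNT prediction ≈ 17.0755.

π(142) = 34 and π(4066) = 560, so π(4066)/π(142) ≈ 16.4706. The PNT-predicted ratio is (4066/ln(4066)) / (142/ln(142)) ≈ 17.0755. The two agree to within a few percent, as expected.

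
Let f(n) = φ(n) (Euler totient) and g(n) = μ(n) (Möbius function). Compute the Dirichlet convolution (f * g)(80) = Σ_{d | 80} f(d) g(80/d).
(φ * μ)(80) = 12

Divisors of 80: [1, 2, 4, 5, 8, 10, 16, 20, 40, 80]. For each d | 80:
  d = 1: φ(1) · μ(80/1) = 1 · 0 = 0
  d = 2: φ(2) · μ(80/2) = 1 · 0 = 0
  d = 4: φ(4) · μ(80/4) = 2 · 0 = 0
  d = 5: φ(5) · μ(80/5) = 4 · 0 = 0
  d = 8: φ(8) · μ(80/8) = 4 · 1 = 4
  d = 10: φ(10) · μ(80/10) = 4 · 0 = 0
  d = 16: φ(16) · μ(80/16) = 8 · -1 = -8
  d = 20: φ(20) · μ(80/20) = 8 · 0 = 0
  d = 40: φ(40) · μ(80/40) = 16 · -1 = -16
  d = 80: φ(80) · μ(80/80) = 32 · 1 = 32
Summing: (φ * μ)(80) = 0 + 0 + 0 + 0 + 4 + 0 + -8 + 0 + -16 + 32 = 12.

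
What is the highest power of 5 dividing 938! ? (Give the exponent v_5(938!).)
v_5(938!) = 232

Legendre's formula: v_p(n!) = Σ_{k ≥ 1} ⌊n / p^k⌋. For p = 5, n = 938, the terms are:
  ⌊938/5^1⌋ = ⌊938/5⌋ = 187
  ⌊938/5^2⌋ = ⌊938/25⌋ = 37
  ⌊938/5^3⌋ = ⌊938/125⌋ = 7
  ⌊938/5^4⌋ = ⌊938/625⌋ = 1
(the next term ⌊938/5^5⌋ = 0, terminating the sum). Summing: v_5(938!) = 187 + 37 + 7 + 1 = 232.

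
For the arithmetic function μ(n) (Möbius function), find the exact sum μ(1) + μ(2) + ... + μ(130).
Σ_{n ≤ 130} μ(n) = -2

Compute μ(n) for each 1 ≤ n ≤ 130: μ(1) = 1, μ(2) = -1, μ(3) = -1, μ(4) = 0, μ(5) = -1, μ(6) = 1, μ(7) = -1, μ(8) = 0, μ(9) = 0, μ(10) = 1, μ(11) = -1, μ(12) = 0, μ(13) = -1, μ(14) = 1, μ(15) = 1, μ(16) = 0, μ(17) = -1, μ(18) = 0, μ(19) = -1, μ(20) = 0, μ(21) = 1, μ(22) = 1, μ(23) = -1, μ(24) = 0, μ(25) = 0, μ(26) = 1, μ(27) = 0, μ(28) = 0, μ(29) = -1, μ(30) = -1, μ(31) = -1, μ(32) = 0, μ(33) = 1, μ(34) = 1, μ(35) = 1, μ(36) = 0, μ(37) = -1, μ(38) = 1, μ(39) = 1, μ(40) = 0, μ(41) = -1, μ(42) = -1, μ(43) = -1, μ(44) = 0, μ(45) = 0, μ(46) = 1, μ(47) = -1, μ(48) = 0, μ(49) = 0, μ(50) = 0, μ(51) = 1, μ(52) = 0, μ(53) = -1, μ(54) = 0, μ(55) = 1, μ(56) = 0, μ(57) = 1, μ(58) = 1, μ(59) = -1, μ(60) = 0, μ(61) = -1, μ(62) = 1, μ(63) = 0, μ(64) = 0, μ(65) = 1, μ(66) = -1, μ(67) = -1, μ(68) = 0, μ(69) = 1, μ(70) = -1, μ(71) = -1, μ(72) = 0, μ(73) = -1, μ(74) = 1, μ(75) = 0, μ(76) = 0, μ(77) = 1, μ(78) = -1, μ(79) = -1, μ(80) = 0, μ(81) = 0, μ(82) = 1, μ(83) = -1, μ(84) = 0, μ(85) = 1, μ(86) = 1, μ(87) = 1, μ(88) = 0, μ(89) = -1, μ(90) = 0, μ(91) = 1, μ(92) = 0, μ(93) = 1, μ(94) = 1, μ(95) = 1, μ(96) = 0, μ(97) = -1, μ(98) = 0, μ(99) = 0, μ(100) = 0, μ(101) = -1, μ(102) = -1, μ(103) = -1, μ(104) = 0, μ(105) = -1, μ(106) = 1, μ(107) = -1, μ(108) = 0, μ(109) = -1, μ(110) = -1, μ(111) = 1, μ(112) = 0, μ(113) = -1, μ(114) = -1, μ(115) = 1, μ(116) = 0, μ(117) = 0, μ(118) = 1, μ(119) = 1, μ(120) = 0, μ(121) = 0, μ(122) = 1, μ(123) = 1, μ(124) = 0, μ(125) = 0, μ(126) = 0, μ(127) = -1, μ(128) = 0, μ(129) = 1, μ(130) = -1. Summing all 130 values: -2. (Mertens function M(x) = Σ_{n ≤ x} μ(n); on average M(x) should be small (PNT ⟺ M(x) = o(x)).)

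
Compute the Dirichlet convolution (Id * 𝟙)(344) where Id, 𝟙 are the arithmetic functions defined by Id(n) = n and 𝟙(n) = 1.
(Id * 𝟙)(344) = 660

Divisors of 344: [1, 2, 4, 8, 43, 86, 172, 344]. For each d | 344:
  d = 1: Id(1) · 𝟙(344/1) = 1 · 1 = 1
  d = 2: Id(2) · 𝟙(344/2) = 2 · 1 = 2
  d = 4: Id(4) · 𝟙(344/4) = 4 · 1 = 4
  d = 8: Id(8) · 𝟙(344/8) = 8 · 1 = 8
  d = 43: Id(43) · 𝟙(344/43) = 43 · 1 = 43
  d = 86: Id(86) · 𝟙(344/86) = 86 · 1 = 86
  d = 172: Id(172) · 𝟙(344/172) = 172 · 1 = 172
  d = 344: Id(344) · 𝟙(344/344) = 344 · 1 = 344
Summing: (Id * 𝟙)(344) = 1 + 2 + 4 + 8 + 43 + 86 + 172 + 344 = 660.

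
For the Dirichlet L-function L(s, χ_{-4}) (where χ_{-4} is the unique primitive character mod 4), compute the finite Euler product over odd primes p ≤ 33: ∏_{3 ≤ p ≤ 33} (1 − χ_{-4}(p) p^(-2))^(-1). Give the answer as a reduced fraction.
∏ = 70163108671177093/76623095660544000

The odd primes p ≤ 33 are [3, 5, 7, 11, 13, 17, 19, 23, 29, 31]. For each, χ(p) = 1 if p ≡ 1 mod 4, χ(p) = −1 if p ≡ 3 mod 4. Taking (1 − χ(p)/p^2)^(-1) = p^2/(p^2 − χ(p)): (1 − (-1)/3^2)^(-1) · (1 − (1)/5^2)^(-1) · (1 − (-1)/7^2)^(-1) · (1 − (-1)/11^2)^(-1) · (1 − (1)/13^2)^(-1) · (1 − (1)/17^2)^(-1) · (1 − (-1)/19^2)^(-1) · (1 − (-1)/23^2)^(-1) · (1 − (1)/29^2)^(-1) · (1 − (-1)/31^2)^(-1) = 70163108671177093/76623095660544000.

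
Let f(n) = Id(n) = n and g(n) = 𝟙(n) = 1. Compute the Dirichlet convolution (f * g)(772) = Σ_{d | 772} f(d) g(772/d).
(Id * 𝟙)(772) = 1358

Divisors of 772: [1, 2, 4, 193, 386, 772]. For each d | 772:
  d = 1: Id(1) · 𝟙(772/1) = 1 · 1 = 1
  d = 2: Id(2) · 𝟙(772/2) = 2 · 1 = 2
  d = 4: Id(4) · 𝟙(772/4) = 4 · 1 = 4
  d = 193: Id(193) · 𝟙(772/193) = 193 · 1 = 193
  d = 386: Id(386) · 𝟙(772/386) = 386 · 1 = 386
  d = 772: Id(772) · 𝟙(772/772) = 772 · 1 = 772
Summing: (Id * 𝟙)(772) = 1 + 2 + 4 + 193 + 386 + 772 = 1358.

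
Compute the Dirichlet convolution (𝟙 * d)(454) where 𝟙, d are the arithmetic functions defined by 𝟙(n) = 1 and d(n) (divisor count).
(𝟙 * d)(454) = 9

Divisors of 454: [1, 2, 227, 454]. For each d | 454:
  d = 1: 𝟙(1) · d(454/1) = 1 · 4 = 4
  d = 2: 𝟙(2) · d(454/2) = 1 · 2 = 2
  d = 227: 𝟙(227) · d(454/227) = 1 · 2 = 2
  d = 454: 𝟙(454) · d(454/454) = 1 · 1 = 1
Summing: (𝟙 * d)(454) = 4 + 2 + 2 + 1 = 9.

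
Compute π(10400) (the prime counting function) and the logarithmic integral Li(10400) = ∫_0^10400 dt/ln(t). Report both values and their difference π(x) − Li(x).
π(10400) = 1274;  Li(10400) ≈ 1289.47;  π(x) − Li(x) ≈ -15.47.

Direct count of primes ≤ 10400 gives π(10400) = 1274. Numerical evaluation of the logarithmic integral gives Li(10400) ≈ 1289.47. The difference π(x) − Li(x) ≈ -15.47 is typically negative for small/moderate x (Li(x) overestimates), though Littlewood's theorem shows this sign changes infinitely often.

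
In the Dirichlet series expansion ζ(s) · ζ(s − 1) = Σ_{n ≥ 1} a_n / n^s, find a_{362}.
σ(362) = 546

In the product (Σ m^0/m^s)(Σ k / k^s) = Σ (Σ_{d | n} d) / n^s, the coefficient of 1/n^s is σ(n) = Σ_{d | n} d. For n = 362, divisors are [1, 2, 181, 362]; summing: σ(362) = 546.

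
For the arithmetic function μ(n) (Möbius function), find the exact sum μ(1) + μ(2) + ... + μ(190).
Σ_{n ≤ 190} μ(n) = -4

Compute μ(n) for each 1 ≤ n ≤ 190: μ(1) = 1, μ(2) = -1, μ(3) = -1, μ(4) = 0, μ(5) = -1, μ(6) = 1, μ(7) = -1, μ(8) = 0, μ(9) = 0, μ(10) = 1, μ(11) = -1, μ(12) = 0, μ(13) = -1, μ(14) = 1, μ(15) = 1, μ(16) = 0, μ(17) = -1, μ(18) = 0, μ(19) = -1, μ(20) = 0, μ(21) = 1, μ(22) = 1, μ(23) = -1, μ(24) = 0, μ(25) = 0, μ(26) = 1, μ(27) = 0, μ(28) = 0, μ(29) = -1, μ(30) = -1, μ(31) = -1, μ(32) = 0, μ(33) = 1, μ(34) = 1, μ(35) = 1, μ(36) = 0, μ(37) = -1, μ(38) = 1, μ(39) = 1, μ(40) = 0, μ(41) = -1, μ(42) = -1, μ(43) = -1, μ(44) = 0, μ(45) = 0, μ(46) = 1, μ(47) = -1, μ(48) = 0, μ(49) = 0, μ(50) = 0, μ(51) = 1, μ(52) = 0, μ(53) = -1, μ(54) = 0, μ(55) = 1, μ(56) = 0, μ(57) = 1, μ(58) = 1, μ(59) = -1, μ(60) = 0, μ(61) = -1, μ(62) = 1, μ(63) = 0, μ(64) = 0, μ(65) = 1, μ(66) = -1, μ(67) = -1, μ(68) = 0, μ(69) = 1, μ(70) = -1, μ(71) = -1, μ(72) = 0, μ(73) = -1, μ(74) = 1, μ(75) = 0, μ(76) = 0, μ(77) = 1, μ(78) = -1, μ(79) = -1, μ(80) = 0, μ(81) = 0, μ(82) = 1, μ(83) = -1, μ(84) = 0, μ(85) = 1, μ(86) = 1, μ(87) = 1, μ(88) = 0, μ(89) = -1, μ(90) = 0, μ(91) = 1, μ(92) = 0, μ(93) = 1, μ(94) = 1, μ(95) = 1, μ(96) = 0, μ(97) = -1, μ(98) = 0, μ(99) = 0, μ(100) = 0, μ(101) = -1, μ(102) = -1, μ(103) = -1, μ(104) = 0, μ(105) = -1, μ(106) = 1, μ(107) = -1, μ(108) = 0, μ(109) = -1, μ(110) = -1, μ(111) = 1, μ(112) = 0, μ(113) = -1, μ(114) = -1, μ(115) = 1, μ(116) = 0, μ(117) = 0, μ(118) = 1, μ(119) = 1, μ(120) = 0, μ(121) = 0, μ(122) = 1, μ(123) = 1, μ(124) = 0, μ(125) = 0, μ(126) = 0, μ(127) = -1, μ(128) = 0, μ(129) = 1, μ(130) = -1, μ(131) = -1, μ(132) = 0, μ(133) = 1, μ(134) = 1, μ(135) = 0, μ(136) = 0, μ(137) = -1, μ(138) = -1, μ(139) = -1, μ(140) = 0, μ(141) = 1, μ(142) = 1, μ(143) = 1, μ(144) = 0, μ(145) = 1, μ(146) = 1, μ(147) = 0, μ(148) = 0, μ(149) = -1, μ(150) = 0, μ(151) = -1, μ(152) = 0, μ(153) = 0, μ(154) = -1, μ(155) = 1, μ(156) = 0, μ(157) = -1, μ(158) = 1, μ(159) = 1, μ(160) = 0, μ(161) = 1, μ(162) = 0, μ(163) = -1, μ(164) = 0, μ(165) = -1, μ(166) = 1, μ(167) = -1, μ(168) = 0, μ(169) = 0, μ(170) = -1, μ(171) = 0, μ(172) = 0, μ(173) = -1, μ(174) = -1, μ(175) = 0, μ(176) = 0, μ(177) = 1, μ(178) = 1, μ(179) = -1, μ(180) = 0, μ(181) = -1, μ(182) = -1, μ(183) = 1, μ(184) = 0, μ(185) = 1, μ(186) = -1, μ(187) = 1, μ(188) = 0, μ(189) = 0, μ(190) = -1. Summing all 190 values: -4. (Mertens function M(x) = Σ_{n ≤ x} μ(n); on average M(x) should be small (PNT ⟺ M(x) = o(x)).)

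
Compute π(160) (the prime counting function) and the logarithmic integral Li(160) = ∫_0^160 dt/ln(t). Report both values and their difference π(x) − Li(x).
π(160) = 37;  Li(160) ≈ 42.49;  π(x) − Li(x) ≈ -5.49.

Direct count of primes ≤ 160 gives π(160) = 37. Numerical evaluation of the logarithmic integral gives Li(160) ≈ 42.49. The difference π(x) − Li(x) ≈ -5.49 is typically negative for small/moderate x (Li(x) overestimates), though Littlewood's theorem shows this sign changes infinitely often.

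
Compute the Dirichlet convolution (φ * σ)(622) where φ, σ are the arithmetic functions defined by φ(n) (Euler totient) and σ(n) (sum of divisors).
(φ * σ)(622) = 2488

Divisors of 622: [1, 2, 311, 622]. For each d | 622:
  d = 1: φ(1) · σ(622/1) = 1 · 936 = 936
  d = 2: φ(2) · σ(622/2) = 1 · 312 = 312
  d = 311: φ(311) · σ(622/311) = 310 · 3 = 930
  d = 622: φ(622) · σ(622/622) = 310 · 1 = 310
Summing: (φ * σ)(622) = 936 + 312 + 930 + 310 = 2488.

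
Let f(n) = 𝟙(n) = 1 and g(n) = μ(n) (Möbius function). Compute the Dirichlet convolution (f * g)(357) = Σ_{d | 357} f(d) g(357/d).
(𝟙 * μ)(357) = 0

Divisors of 357: [1, 3, 7, 17, 21, 51, 119, 357]. For each d | 357:
  d = 1: 𝟙(1) · μ(357/1) = 1 · -1 = -1
  d = 3: 𝟙(3) · μ(357/3) = 1 · 1 = 1
  d = 7: 𝟙(7) · μ(357/7) = 1 · 1 = 1
  d = 17: 𝟙(17) · μ(357/17) = 1 · 1 = 1
  d = 21: 𝟙(21) · μ(357/21) = 1 · -1 = -1
  d = 51: 𝟙(51) · μ(357/51) = 1 · -1 = -1
  d = 119: 𝟙(119) · μ(357/119) = 1 · -1 = -1
  d = 357: 𝟙(357) · μ(357/357) = 1 · 1 = 1
Summing: (𝟙 * μ)(357) = -1 + 1 + 1 + 1 + -1 + -1 + -1 + 1 = 0.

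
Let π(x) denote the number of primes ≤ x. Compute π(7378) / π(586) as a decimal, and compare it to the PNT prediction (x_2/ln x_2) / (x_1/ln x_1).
π(7378)/π(586) = 938/106 ≈ 8.8491;  PNT prediction ≈ 9.0097.

π(586) = 106 and π(7378) = 938, so π(7378)/π(586) ≈ 8.8491. The PNT-predicted ratio is (7378/ln(7378)) / (586/ln(586)) ≈ 9.0097. The two agree to within a few percent, as expected.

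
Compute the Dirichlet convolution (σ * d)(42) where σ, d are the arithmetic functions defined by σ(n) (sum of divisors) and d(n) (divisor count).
(σ * d)(42) = 300

Divisors of 42: [1, 2, 3, 6, 7, 14, 21, 42]. For each d | 42:
  d = 1: σ(1) · d(42/1) = 1 · 8 = 8
  d = 2: σ(2) · d(42/2) = 3 · 4 = 12
  d = 3: σ(3) · d(42/3) = 4 · 4 = 16
  d = 6: σ(6) · d(42/6) = 12 · 2 = 24
  d = 7: σ(7) · d(42/7) = 8 · 4 = 32
  d = 14: σ(14) · d(42/14) = 24 · 2 = 48
  d = 21: σ(21) · d(42/21) = 32 · 2 = 64
  d = 42: σ(42) · d(42/42) = 96 · 1 = 96
Summing: (σ * d)(42) = 8 + 12 + 16 + 24 + 32 + 48 + 64 + 96 = 300.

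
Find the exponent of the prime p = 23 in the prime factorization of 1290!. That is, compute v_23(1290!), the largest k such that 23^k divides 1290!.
v_23(1290!) = 58

Legendre's formula: v_p(n!) = Σ_{k ≥ 1} ⌊n / p^k⌋. For p = 23, n = 1290, the terms are:
  ⌊1290/23^1⌋ = ⌊1290/23⌋ = 56
  ⌊1290/23^2⌋ = ⌊1290/529⌋ = 2
(the next term ⌊1290/23^3⌋ = 0, terminating the sum). Summing: v_23(1290!) = 56 + 2 = 58.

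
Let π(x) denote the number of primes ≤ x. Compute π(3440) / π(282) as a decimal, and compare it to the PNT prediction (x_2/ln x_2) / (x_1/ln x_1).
π(3440)/π(282) = 481/60 ≈ 8.0167;  PNT prediction ≈ 8.4516.

π(282) = 60 and π(3440) = 481, so π(3440)/π(282) ≈ 8.0167. The PNT-predicted ratio is (3440/ln(3440)) / (282/ln(282)) ≈ 8.4516. The two agree to within a few percent, as expected.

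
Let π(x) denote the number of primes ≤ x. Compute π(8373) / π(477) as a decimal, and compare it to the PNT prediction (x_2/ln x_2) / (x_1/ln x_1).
π(8373)/π(477) = 1048/91 ≈ 11.5165;  PNT prediction ≈ 11.9854.

π(477) = 91 and π(8373) = 1048, so π(8373)/π(477) ≈ 11.5165. The PNT-predicted ratio is (8373/ln(8373)) / (477/ln(477)) ≈ 11.9854. The two agree to within a few percent, as expected.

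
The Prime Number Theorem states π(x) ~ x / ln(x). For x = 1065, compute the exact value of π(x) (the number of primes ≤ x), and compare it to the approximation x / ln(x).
π(1065) = 179;  x/ln(x) ≈ 152.78;  relative error ≈ 14.65%.

Directly count primes up to 1065: π(1065) = 179. The PNT approximation gives 1065/ln(1065) ≈ 1065/6.97073 ≈ 152.78. Relative error (π(x) − x/ln(x)) / π(x) ≈ 14.65%; the approximation is known to undercount slightly (Li(x) is a better estimate).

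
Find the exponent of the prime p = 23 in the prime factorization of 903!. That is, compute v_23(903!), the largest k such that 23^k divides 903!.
v_23(903!) = 40

Legendre's formula: v_p(n!) = Σ_{k ≥ 1} ⌊n / p^k⌋. For p = 23, n = 903, the terms are:
  ⌊903/23^1⌋ = ⌊903/23⌋ = 39
  ⌊903/23^2⌋ = ⌊903/529⌋ = 1
(the next term ⌊903/23^3⌋ = 0, terminating the sum). Summing: v_23(903!) = 39 + 1 = 40.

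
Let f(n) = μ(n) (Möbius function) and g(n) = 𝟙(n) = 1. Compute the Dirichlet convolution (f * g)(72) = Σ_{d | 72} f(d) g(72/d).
(μ * 𝟙)(72) = 0

Divisors of 72: [1, 2, 3, 4, 6, 8, 9, 12, 18, 24, 36, 72]. For each d | 72:
  d = 1: μ(1) · 𝟙(72/1) = 1 · 1 = 1
  d = 2: μ(2) · 𝟙(72/2) = -1 · 1 = -1
  d = 3: μ(3) · 𝟙(72/3) = -1 · 1 = -1
  d = 4: μ(4) · 𝟙(72/4) = 0 · 1 = 0
  d = 6: μ(6) · 𝟙(72/6) = 1 · 1 = 1
  d = 8: μ(8) · 𝟙(72/8) = 0 · 1 = 0
  d = 9: μ(9) · 𝟙(72/9) = 0 · 1 = 0
  d = 12: μ(12) · 𝟙(72/12) = 0 · 1 = 0
  d = 18: μ(18) · 𝟙(72/18) = 0 · 1 = 0
  d = 24: μ(24) · 𝟙(72/24) = 0 · 1 = 0
  d = 36: μ(36) · 𝟙(72/36) = 0 · 1 = 0
  d = 72: μ(72) · 𝟙(72/72) = 0 · 1 = 0
Summing: (μ * 𝟙)(72) = 1 + -1 + -1 + 0 + 1 + 0 + 0 + 0 + 0 + 0 + 0 + 0 = 0.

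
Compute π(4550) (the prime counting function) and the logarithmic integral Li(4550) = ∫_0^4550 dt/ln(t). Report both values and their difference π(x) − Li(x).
π(4550) = 617;  Li(4550) ≈ 631.16;  π(x) − Li(x) ≈ -14.16.

Direct count of primes ≤ 4550 gives π(4550) = 617. Numerical evaluation of the logarithmic integral gives Li(4550) ≈ 631.16. The difference π(x) − Li(x) ≈ -14.16 is typically negative for small/moderate x (Li(x) overestimates), though Littlewood's theorem shows this sign changes infinitely often.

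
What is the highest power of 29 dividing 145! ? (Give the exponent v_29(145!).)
v_29(145!) = 5

Legendre's formula: v_p(n!) = Σ_{k ≥ 1} ⌊n / p^k⌋. For p = 29, n = 145, the terms are:
  ⌊145/29^1⌋ = ⌊145/29⌋ = 5
(the next term ⌊145/29^2⌋ = 0, terminating the sum). Summing: v_29(145!) = 5 = 5.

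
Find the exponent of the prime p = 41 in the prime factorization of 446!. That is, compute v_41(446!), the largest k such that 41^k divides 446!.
v_41(446!) = 10

Legendre's formula: v_p(n!) = Σ_{k ≥ 1} ⌊n / p^k⌋. For p = 41, n = 446, the terms are:
  ⌊446/41^1⌋ = ⌊446/41⌋ = 10
(the next term ⌊446/41^2⌋ = 0, terminating the sum). Summing: v_41(446!) = 10 = 10.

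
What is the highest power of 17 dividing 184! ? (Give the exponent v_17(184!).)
v_17(184!) = 10

Legendre's formula: v_p(n!) = Σ_{k ≥ 1} ⌊n / p^k⌋. For p = 17, n = 184, the terms are:
  ⌊184/17^1⌋ = ⌊184/17⌋ = 10
(the next term ⌊184/17^2⌋ = 0, terminating the sum). Summing: v_17(184!) = 10 = 10.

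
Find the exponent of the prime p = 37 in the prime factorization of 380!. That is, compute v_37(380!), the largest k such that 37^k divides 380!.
v_37(380!) = 10

Legendre's formula: v_p(n!) = Σ_{k ≥ 1} ⌊n / p^k⌋. For p = 37, n = 380, the terms are:
  ⌊380/37^1⌋ = ⌊380/37⌋ = 10
(the next term ⌊380/37^2⌋ = 0, terminating the sum). Summing: v_37(380!) = 10 = 10.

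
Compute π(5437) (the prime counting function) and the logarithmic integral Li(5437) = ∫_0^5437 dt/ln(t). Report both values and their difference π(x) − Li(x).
π(5437) = 718;  Li(5437) ≈ 735.33;  π(x) − Li(x) ≈ -17.33.

Direct count of primes ≤ 5437 gives π(5437) = 718. Numerical evaluation of the logarithmic integral gives Li(5437) ≈ 735.33. The difference π(x) − Li(x) ≈ -17.33 is typically negative for small/moderate x (Li(x) overestimates), though Littlewood's theorem shows this sign changes infinitely often.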